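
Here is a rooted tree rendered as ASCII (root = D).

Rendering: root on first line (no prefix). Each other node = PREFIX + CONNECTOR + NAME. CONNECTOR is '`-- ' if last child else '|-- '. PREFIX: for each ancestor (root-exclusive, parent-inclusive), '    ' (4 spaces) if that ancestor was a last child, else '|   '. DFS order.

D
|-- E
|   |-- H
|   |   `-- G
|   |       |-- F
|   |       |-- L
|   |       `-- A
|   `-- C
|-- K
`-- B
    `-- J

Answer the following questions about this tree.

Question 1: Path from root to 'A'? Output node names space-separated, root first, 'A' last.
Walk down from root: D -> E -> H -> G -> A

Answer: D E H G A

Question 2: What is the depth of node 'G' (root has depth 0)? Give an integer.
Answer: 3

Derivation:
Path from root to G: D -> E -> H -> G
Depth = number of edges = 3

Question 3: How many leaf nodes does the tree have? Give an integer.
Answer: 6

Derivation:
Leaves (nodes with no children): A, C, F, J, K, L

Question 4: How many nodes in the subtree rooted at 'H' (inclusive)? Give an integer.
Answer: 5

Derivation:
Subtree rooted at H contains: A, F, G, H, L
Count = 5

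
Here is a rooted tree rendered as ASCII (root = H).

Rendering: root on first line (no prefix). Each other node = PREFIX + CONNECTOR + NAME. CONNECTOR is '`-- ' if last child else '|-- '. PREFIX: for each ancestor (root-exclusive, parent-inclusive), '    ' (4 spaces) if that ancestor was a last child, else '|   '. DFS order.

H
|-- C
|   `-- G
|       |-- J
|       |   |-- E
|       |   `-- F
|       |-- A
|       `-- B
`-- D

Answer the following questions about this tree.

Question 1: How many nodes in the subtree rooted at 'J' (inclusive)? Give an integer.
Answer: 3

Derivation:
Subtree rooted at J contains: E, F, J
Count = 3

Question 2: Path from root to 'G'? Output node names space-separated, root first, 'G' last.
Walk down from root: H -> C -> G

Answer: H C G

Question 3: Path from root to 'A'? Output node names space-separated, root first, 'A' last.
Answer: H C G A

Derivation:
Walk down from root: H -> C -> G -> A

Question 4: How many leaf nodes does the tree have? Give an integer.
Leaves (nodes with no children): A, B, D, E, F

Answer: 5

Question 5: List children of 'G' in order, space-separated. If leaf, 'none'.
Answer: J A B

Derivation:
Node G's children (from adjacency): J, A, B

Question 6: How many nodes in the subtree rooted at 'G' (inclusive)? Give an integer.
Answer: 6

Derivation:
Subtree rooted at G contains: A, B, E, F, G, J
Count = 6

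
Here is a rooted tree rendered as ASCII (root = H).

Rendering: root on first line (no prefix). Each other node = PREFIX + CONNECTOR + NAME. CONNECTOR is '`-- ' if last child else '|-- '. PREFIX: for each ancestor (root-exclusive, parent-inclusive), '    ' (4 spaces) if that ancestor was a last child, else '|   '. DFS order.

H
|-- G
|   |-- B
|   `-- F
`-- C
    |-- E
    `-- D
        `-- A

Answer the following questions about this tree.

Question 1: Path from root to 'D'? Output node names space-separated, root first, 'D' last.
Answer: H C D

Derivation:
Walk down from root: H -> C -> D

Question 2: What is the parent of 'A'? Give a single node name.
Answer: D

Derivation:
Scan adjacency: A appears as child of D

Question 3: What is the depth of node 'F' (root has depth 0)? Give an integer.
Path from root to F: H -> G -> F
Depth = number of edges = 2

Answer: 2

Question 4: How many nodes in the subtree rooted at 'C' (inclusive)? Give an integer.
Answer: 4

Derivation:
Subtree rooted at C contains: A, C, D, E
Count = 4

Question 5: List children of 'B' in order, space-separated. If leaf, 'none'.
Node B's children (from adjacency): (leaf)

Answer: none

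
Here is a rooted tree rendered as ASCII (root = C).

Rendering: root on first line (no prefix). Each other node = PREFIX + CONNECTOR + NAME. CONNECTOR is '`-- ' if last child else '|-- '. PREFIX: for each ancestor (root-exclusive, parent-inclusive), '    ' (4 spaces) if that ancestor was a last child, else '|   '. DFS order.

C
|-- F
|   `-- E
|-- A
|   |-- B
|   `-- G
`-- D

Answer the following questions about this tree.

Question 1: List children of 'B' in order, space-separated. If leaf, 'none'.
Answer: none

Derivation:
Node B's children (from adjacency): (leaf)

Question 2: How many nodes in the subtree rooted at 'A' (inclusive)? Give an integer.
Subtree rooted at A contains: A, B, G
Count = 3

Answer: 3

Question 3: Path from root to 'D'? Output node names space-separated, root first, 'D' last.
Answer: C D

Derivation:
Walk down from root: C -> D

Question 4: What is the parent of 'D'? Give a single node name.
Answer: C

Derivation:
Scan adjacency: D appears as child of C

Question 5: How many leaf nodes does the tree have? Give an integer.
Leaves (nodes with no children): B, D, E, G

Answer: 4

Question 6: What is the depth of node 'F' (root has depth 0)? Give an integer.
Path from root to F: C -> F
Depth = number of edges = 1

Answer: 1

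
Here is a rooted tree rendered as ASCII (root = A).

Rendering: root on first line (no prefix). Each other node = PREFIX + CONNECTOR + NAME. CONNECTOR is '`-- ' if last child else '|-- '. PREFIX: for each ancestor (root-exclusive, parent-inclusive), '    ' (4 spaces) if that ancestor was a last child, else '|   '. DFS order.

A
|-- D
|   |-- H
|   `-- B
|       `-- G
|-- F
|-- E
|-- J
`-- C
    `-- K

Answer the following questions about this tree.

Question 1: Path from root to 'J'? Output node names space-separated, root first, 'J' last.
Walk down from root: A -> J

Answer: A J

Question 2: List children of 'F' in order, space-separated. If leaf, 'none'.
Node F's children (from adjacency): (leaf)

Answer: none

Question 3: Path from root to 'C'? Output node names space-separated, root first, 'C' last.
Answer: A C

Derivation:
Walk down from root: A -> C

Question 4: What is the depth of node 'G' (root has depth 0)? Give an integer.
Path from root to G: A -> D -> B -> G
Depth = number of edges = 3

Answer: 3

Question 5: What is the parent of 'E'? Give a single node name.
Answer: A

Derivation:
Scan adjacency: E appears as child of A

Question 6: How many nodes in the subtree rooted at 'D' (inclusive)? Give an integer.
Answer: 4

Derivation:
Subtree rooted at D contains: B, D, G, H
Count = 4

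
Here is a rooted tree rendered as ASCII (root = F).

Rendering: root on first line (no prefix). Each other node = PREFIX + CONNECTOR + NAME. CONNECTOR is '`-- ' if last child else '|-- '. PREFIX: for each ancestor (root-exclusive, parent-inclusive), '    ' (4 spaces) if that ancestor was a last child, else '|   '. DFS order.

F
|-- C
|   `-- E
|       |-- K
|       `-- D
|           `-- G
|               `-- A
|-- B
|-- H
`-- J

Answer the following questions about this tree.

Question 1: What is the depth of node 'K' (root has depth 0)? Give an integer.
Path from root to K: F -> C -> E -> K
Depth = number of edges = 3

Answer: 3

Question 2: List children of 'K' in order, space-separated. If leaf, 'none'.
Answer: none

Derivation:
Node K's children (from adjacency): (leaf)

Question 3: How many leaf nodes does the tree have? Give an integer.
Answer: 5

Derivation:
Leaves (nodes with no children): A, B, H, J, K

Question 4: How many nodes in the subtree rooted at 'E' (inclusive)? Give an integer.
Answer: 5

Derivation:
Subtree rooted at E contains: A, D, E, G, K
Count = 5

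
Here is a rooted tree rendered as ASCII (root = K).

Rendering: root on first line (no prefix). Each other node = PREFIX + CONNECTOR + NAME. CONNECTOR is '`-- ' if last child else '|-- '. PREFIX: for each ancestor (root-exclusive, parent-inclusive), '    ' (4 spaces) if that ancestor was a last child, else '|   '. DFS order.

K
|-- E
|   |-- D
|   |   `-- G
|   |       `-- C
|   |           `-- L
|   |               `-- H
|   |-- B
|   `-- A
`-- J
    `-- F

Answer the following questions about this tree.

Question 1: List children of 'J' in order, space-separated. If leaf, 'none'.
Answer: F

Derivation:
Node J's children (from adjacency): F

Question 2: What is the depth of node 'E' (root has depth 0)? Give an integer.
Path from root to E: K -> E
Depth = number of edges = 1

Answer: 1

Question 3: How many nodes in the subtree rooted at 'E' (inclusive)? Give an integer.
Answer: 8

Derivation:
Subtree rooted at E contains: A, B, C, D, E, G, H, L
Count = 8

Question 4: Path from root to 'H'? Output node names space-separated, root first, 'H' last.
Walk down from root: K -> E -> D -> G -> C -> L -> H

Answer: K E D G C L H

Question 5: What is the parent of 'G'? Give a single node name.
Answer: D

Derivation:
Scan adjacency: G appears as child of D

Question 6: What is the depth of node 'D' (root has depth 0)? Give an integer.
Path from root to D: K -> E -> D
Depth = number of edges = 2

Answer: 2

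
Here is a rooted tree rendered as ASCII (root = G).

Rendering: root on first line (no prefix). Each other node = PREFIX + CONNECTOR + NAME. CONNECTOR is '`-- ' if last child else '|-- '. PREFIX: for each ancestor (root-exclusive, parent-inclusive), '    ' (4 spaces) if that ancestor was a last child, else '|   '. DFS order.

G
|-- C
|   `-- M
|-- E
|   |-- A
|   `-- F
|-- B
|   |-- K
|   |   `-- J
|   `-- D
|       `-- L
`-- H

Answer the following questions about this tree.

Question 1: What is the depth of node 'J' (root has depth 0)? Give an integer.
Path from root to J: G -> B -> K -> J
Depth = number of edges = 3

Answer: 3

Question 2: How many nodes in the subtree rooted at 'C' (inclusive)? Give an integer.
Subtree rooted at C contains: C, M
Count = 2

Answer: 2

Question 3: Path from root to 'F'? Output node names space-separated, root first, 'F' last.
Answer: G E F

Derivation:
Walk down from root: G -> E -> F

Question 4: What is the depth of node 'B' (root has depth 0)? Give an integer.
Path from root to B: G -> B
Depth = number of edges = 1

Answer: 1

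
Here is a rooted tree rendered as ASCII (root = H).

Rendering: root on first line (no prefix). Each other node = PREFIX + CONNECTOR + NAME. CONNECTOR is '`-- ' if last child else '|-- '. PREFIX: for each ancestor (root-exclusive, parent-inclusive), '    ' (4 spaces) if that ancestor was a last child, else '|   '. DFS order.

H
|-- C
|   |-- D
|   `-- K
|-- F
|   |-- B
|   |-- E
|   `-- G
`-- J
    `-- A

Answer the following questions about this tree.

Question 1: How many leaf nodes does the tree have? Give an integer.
Leaves (nodes with no children): A, B, D, E, G, K

Answer: 6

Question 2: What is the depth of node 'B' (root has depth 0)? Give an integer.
Answer: 2

Derivation:
Path from root to B: H -> F -> B
Depth = number of edges = 2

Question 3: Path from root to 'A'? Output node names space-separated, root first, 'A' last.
Answer: H J A

Derivation:
Walk down from root: H -> J -> A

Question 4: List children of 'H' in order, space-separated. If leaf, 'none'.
Node H's children (from adjacency): C, F, J

Answer: C F J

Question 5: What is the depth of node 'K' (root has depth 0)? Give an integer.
Answer: 2

Derivation:
Path from root to K: H -> C -> K
Depth = number of edges = 2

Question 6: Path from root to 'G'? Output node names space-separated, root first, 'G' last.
Answer: H F G

Derivation:
Walk down from root: H -> F -> G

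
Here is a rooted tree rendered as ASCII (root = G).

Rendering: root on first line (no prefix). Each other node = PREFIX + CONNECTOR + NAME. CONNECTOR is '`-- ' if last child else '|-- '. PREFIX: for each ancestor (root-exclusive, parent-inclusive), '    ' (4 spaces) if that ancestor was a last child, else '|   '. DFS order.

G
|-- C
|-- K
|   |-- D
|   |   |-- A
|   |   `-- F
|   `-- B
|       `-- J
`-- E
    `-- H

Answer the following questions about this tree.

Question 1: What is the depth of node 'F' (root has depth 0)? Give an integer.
Answer: 3

Derivation:
Path from root to F: G -> K -> D -> F
Depth = number of edges = 3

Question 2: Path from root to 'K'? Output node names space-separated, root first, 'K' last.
Walk down from root: G -> K

Answer: G K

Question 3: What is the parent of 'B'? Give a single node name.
Answer: K

Derivation:
Scan adjacency: B appears as child of K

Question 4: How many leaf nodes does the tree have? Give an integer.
Leaves (nodes with no children): A, C, F, H, J

Answer: 5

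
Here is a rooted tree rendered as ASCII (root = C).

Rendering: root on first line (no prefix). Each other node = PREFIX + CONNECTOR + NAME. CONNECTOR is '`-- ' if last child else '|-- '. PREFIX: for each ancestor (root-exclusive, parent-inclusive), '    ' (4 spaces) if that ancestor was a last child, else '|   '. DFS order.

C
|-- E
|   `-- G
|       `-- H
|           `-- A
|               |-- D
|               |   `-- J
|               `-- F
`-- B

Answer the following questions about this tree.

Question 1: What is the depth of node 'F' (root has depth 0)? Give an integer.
Path from root to F: C -> E -> G -> H -> A -> F
Depth = number of edges = 5

Answer: 5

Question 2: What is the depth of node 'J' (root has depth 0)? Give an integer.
Path from root to J: C -> E -> G -> H -> A -> D -> J
Depth = number of edges = 6

Answer: 6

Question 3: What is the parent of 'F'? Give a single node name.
Scan adjacency: F appears as child of A

Answer: A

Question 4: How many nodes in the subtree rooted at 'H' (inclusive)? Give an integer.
Answer: 5

Derivation:
Subtree rooted at H contains: A, D, F, H, J
Count = 5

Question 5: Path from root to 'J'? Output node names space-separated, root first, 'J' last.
Walk down from root: C -> E -> G -> H -> A -> D -> J

Answer: C E G H A D J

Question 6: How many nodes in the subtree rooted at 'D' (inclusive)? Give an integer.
Answer: 2

Derivation:
Subtree rooted at D contains: D, J
Count = 2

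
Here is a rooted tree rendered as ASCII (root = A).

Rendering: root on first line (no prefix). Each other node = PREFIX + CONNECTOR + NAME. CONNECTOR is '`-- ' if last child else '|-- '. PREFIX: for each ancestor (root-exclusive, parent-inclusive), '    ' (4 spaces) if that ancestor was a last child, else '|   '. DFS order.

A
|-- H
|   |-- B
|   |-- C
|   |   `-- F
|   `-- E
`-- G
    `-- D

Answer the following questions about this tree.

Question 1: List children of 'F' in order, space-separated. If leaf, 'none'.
Node F's children (from adjacency): (leaf)

Answer: none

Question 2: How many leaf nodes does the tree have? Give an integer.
Leaves (nodes with no children): B, D, E, F

Answer: 4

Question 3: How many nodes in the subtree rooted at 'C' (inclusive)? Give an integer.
Subtree rooted at C contains: C, F
Count = 2

Answer: 2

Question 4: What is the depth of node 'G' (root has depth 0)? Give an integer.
Path from root to G: A -> G
Depth = number of edges = 1

Answer: 1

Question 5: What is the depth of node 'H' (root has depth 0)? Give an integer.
Answer: 1

Derivation:
Path from root to H: A -> H
Depth = number of edges = 1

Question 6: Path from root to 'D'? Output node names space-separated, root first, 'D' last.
Answer: A G D

Derivation:
Walk down from root: A -> G -> D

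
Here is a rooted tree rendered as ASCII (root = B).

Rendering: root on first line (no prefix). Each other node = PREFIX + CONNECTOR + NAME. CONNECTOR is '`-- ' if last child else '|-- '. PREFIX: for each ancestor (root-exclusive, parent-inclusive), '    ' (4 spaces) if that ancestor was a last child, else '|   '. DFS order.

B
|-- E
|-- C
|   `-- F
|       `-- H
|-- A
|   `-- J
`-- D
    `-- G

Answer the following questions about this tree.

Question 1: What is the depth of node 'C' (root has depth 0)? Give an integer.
Path from root to C: B -> C
Depth = number of edges = 1

Answer: 1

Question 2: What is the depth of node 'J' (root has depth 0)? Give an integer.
Answer: 2

Derivation:
Path from root to J: B -> A -> J
Depth = number of edges = 2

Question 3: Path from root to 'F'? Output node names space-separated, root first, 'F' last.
Walk down from root: B -> C -> F

Answer: B C F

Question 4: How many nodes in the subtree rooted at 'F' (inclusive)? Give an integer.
Subtree rooted at F contains: F, H
Count = 2

Answer: 2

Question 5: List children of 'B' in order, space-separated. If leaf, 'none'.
Answer: E C A D

Derivation:
Node B's children (from adjacency): E, C, A, D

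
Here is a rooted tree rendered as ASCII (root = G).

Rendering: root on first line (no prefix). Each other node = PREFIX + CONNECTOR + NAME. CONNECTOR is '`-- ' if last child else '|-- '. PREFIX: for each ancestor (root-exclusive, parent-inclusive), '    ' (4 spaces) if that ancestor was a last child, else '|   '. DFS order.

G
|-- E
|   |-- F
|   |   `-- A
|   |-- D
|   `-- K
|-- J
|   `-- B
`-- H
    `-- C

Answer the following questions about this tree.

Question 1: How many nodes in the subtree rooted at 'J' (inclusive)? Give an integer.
Answer: 2

Derivation:
Subtree rooted at J contains: B, J
Count = 2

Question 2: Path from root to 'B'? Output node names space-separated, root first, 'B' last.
Answer: G J B

Derivation:
Walk down from root: G -> J -> B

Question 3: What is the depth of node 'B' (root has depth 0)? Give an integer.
Path from root to B: G -> J -> B
Depth = number of edges = 2

Answer: 2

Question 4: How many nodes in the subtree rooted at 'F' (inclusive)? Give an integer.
Answer: 2

Derivation:
Subtree rooted at F contains: A, F
Count = 2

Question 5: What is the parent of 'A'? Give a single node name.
Scan adjacency: A appears as child of F

Answer: F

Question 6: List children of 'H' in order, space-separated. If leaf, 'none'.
Answer: C

Derivation:
Node H's children (from adjacency): C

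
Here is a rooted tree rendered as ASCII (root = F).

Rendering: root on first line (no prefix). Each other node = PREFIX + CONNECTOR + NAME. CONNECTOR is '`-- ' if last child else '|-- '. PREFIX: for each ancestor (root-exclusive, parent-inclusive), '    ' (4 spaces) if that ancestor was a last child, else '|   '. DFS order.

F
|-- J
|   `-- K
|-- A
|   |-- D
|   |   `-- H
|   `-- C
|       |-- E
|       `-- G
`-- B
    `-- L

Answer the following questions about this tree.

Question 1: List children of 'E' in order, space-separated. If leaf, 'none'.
Answer: none

Derivation:
Node E's children (from adjacency): (leaf)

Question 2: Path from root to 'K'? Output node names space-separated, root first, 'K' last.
Walk down from root: F -> J -> K

Answer: F J K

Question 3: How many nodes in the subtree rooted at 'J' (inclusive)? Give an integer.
Answer: 2

Derivation:
Subtree rooted at J contains: J, K
Count = 2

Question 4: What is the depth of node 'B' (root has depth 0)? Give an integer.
Path from root to B: F -> B
Depth = number of edges = 1

Answer: 1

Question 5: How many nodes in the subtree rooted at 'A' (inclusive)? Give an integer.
Subtree rooted at A contains: A, C, D, E, G, H
Count = 6

Answer: 6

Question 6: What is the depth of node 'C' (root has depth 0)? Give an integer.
Path from root to C: F -> A -> C
Depth = number of edges = 2

Answer: 2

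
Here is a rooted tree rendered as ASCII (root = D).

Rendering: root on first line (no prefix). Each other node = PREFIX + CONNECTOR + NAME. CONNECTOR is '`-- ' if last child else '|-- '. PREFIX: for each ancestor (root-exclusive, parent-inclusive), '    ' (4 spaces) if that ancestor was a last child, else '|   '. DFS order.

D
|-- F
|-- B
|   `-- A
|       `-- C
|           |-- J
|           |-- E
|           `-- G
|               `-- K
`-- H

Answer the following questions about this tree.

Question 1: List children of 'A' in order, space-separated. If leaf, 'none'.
Node A's children (from adjacency): C

Answer: C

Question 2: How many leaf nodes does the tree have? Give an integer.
Answer: 5

Derivation:
Leaves (nodes with no children): E, F, H, J, K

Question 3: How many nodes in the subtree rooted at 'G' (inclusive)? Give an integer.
Answer: 2

Derivation:
Subtree rooted at G contains: G, K
Count = 2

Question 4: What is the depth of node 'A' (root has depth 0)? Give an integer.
Path from root to A: D -> B -> A
Depth = number of edges = 2

Answer: 2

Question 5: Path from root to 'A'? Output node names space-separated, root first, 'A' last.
Answer: D B A

Derivation:
Walk down from root: D -> B -> A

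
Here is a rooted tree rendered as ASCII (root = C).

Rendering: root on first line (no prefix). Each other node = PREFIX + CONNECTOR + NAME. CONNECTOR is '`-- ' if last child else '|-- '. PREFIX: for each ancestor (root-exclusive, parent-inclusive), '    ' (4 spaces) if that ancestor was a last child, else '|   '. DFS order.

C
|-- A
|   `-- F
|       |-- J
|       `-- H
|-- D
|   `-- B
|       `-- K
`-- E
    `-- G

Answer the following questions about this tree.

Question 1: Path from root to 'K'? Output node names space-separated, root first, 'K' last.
Walk down from root: C -> D -> B -> K

Answer: C D B K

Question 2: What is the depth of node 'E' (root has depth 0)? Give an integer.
Answer: 1

Derivation:
Path from root to E: C -> E
Depth = number of edges = 1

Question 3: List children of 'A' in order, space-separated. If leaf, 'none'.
Node A's children (from adjacency): F

Answer: F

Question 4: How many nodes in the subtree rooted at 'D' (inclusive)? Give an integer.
Subtree rooted at D contains: B, D, K
Count = 3

Answer: 3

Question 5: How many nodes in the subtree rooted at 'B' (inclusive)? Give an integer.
Subtree rooted at B contains: B, K
Count = 2

Answer: 2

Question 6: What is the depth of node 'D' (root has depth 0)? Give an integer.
Path from root to D: C -> D
Depth = number of edges = 1

Answer: 1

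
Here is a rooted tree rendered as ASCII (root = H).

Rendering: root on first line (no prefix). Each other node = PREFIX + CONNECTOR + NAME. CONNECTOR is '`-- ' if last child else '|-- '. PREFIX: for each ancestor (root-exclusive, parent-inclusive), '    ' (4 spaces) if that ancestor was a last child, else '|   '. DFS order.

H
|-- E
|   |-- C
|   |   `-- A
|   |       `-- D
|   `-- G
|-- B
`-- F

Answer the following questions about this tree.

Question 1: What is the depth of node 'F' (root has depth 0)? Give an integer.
Path from root to F: H -> F
Depth = number of edges = 1

Answer: 1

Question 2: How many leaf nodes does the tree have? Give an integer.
Leaves (nodes with no children): B, D, F, G

Answer: 4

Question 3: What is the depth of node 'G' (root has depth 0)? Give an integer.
Answer: 2

Derivation:
Path from root to G: H -> E -> G
Depth = number of edges = 2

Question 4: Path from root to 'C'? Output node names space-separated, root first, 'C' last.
Walk down from root: H -> E -> C

Answer: H E C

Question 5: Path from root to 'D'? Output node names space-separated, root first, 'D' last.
Answer: H E C A D

Derivation:
Walk down from root: H -> E -> C -> A -> D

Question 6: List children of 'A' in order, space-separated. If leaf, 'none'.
Node A's children (from adjacency): D

Answer: D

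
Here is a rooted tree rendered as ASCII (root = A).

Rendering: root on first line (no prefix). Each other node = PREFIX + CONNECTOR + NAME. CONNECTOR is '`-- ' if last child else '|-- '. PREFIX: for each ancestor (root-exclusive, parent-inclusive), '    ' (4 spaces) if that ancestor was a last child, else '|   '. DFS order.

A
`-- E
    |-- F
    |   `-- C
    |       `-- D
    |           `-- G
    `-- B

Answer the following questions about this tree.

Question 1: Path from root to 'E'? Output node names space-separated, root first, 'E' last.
Walk down from root: A -> E

Answer: A E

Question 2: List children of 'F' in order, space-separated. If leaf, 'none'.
Node F's children (from adjacency): C

Answer: C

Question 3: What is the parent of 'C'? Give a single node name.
Scan adjacency: C appears as child of F

Answer: F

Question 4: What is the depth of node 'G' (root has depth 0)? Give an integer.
Answer: 5

Derivation:
Path from root to G: A -> E -> F -> C -> D -> G
Depth = number of edges = 5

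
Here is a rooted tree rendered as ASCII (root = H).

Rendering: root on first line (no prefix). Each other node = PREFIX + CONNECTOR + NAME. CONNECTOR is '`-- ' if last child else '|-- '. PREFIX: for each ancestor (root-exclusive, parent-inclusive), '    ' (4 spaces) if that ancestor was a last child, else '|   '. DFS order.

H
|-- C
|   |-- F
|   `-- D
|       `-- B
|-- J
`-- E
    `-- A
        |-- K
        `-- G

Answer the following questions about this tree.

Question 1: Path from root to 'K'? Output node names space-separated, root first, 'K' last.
Answer: H E A K

Derivation:
Walk down from root: H -> E -> A -> K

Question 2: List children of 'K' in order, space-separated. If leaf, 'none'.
Node K's children (from adjacency): (leaf)

Answer: none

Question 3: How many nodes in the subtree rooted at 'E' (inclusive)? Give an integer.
Answer: 4

Derivation:
Subtree rooted at E contains: A, E, G, K
Count = 4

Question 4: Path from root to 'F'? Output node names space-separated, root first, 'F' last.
Walk down from root: H -> C -> F

Answer: H C F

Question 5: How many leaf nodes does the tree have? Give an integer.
Leaves (nodes with no children): B, F, G, J, K

Answer: 5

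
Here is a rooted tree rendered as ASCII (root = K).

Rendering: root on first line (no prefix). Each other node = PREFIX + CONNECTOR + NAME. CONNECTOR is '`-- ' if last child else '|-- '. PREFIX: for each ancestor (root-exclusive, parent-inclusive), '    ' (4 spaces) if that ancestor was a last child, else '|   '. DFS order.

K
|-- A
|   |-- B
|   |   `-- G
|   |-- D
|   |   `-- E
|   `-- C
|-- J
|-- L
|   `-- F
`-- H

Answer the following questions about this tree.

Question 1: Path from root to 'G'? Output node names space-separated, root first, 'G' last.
Walk down from root: K -> A -> B -> G

Answer: K A B G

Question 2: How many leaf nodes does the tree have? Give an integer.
Leaves (nodes with no children): C, E, F, G, H, J

Answer: 6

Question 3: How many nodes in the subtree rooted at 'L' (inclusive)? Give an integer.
Answer: 2

Derivation:
Subtree rooted at L contains: F, L
Count = 2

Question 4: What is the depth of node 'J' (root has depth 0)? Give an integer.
Answer: 1

Derivation:
Path from root to J: K -> J
Depth = number of edges = 1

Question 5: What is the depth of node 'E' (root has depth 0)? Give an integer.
Path from root to E: K -> A -> D -> E
Depth = number of edges = 3

Answer: 3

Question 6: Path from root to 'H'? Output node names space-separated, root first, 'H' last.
Answer: K H

Derivation:
Walk down from root: K -> H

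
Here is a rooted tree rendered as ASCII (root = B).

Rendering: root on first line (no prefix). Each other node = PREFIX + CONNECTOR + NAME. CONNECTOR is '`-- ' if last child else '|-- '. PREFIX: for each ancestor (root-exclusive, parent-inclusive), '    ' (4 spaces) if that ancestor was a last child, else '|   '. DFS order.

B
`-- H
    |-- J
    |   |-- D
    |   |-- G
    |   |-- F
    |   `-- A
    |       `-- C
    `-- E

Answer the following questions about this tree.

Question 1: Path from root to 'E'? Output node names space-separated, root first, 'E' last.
Answer: B H E

Derivation:
Walk down from root: B -> H -> E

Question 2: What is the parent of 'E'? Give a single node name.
Answer: H

Derivation:
Scan adjacency: E appears as child of H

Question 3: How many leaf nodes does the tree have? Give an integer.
Answer: 5

Derivation:
Leaves (nodes with no children): C, D, E, F, G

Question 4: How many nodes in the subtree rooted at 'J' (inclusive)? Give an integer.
Answer: 6

Derivation:
Subtree rooted at J contains: A, C, D, F, G, J
Count = 6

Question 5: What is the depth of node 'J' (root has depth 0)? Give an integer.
Path from root to J: B -> H -> J
Depth = number of edges = 2

Answer: 2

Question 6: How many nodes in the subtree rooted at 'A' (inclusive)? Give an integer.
Subtree rooted at A contains: A, C
Count = 2

Answer: 2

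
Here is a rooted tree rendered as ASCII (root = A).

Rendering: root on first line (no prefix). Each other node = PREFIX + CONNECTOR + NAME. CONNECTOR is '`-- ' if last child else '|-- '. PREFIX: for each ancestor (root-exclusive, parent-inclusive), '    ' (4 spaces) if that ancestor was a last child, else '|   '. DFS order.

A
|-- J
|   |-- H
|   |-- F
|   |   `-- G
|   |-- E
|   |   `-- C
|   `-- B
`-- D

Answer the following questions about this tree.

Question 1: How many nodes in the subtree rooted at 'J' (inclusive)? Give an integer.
Answer: 7

Derivation:
Subtree rooted at J contains: B, C, E, F, G, H, J
Count = 7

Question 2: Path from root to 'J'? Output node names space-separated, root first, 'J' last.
Answer: A J

Derivation:
Walk down from root: A -> J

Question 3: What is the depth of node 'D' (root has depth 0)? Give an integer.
Path from root to D: A -> D
Depth = number of edges = 1

Answer: 1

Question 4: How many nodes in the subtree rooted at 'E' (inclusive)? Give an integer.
Answer: 2

Derivation:
Subtree rooted at E contains: C, E
Count = 2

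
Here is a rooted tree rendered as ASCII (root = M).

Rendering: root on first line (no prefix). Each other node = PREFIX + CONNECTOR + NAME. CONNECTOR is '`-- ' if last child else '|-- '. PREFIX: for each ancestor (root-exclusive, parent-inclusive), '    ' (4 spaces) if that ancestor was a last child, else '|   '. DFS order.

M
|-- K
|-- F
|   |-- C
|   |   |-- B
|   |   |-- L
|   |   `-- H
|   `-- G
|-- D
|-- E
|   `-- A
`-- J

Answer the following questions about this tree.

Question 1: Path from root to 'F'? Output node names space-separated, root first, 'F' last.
Answer: M F

Derivation:
Walk down from root: M -> F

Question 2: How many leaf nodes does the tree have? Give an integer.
Answer: 8

Derivation:
Leaves (nodes with no children): A, B, D, G, H, J, K, L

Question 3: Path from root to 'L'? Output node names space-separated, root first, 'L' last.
Answer: M F C L

Derivation:
Walk down from root: M -> F -> C -> L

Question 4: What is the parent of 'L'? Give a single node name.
Scan adjacency: L appears as child of C

Answer: C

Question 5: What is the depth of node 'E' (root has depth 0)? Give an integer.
Path from root to E: M -> E
Depth = number of edges = 1

Answer: 1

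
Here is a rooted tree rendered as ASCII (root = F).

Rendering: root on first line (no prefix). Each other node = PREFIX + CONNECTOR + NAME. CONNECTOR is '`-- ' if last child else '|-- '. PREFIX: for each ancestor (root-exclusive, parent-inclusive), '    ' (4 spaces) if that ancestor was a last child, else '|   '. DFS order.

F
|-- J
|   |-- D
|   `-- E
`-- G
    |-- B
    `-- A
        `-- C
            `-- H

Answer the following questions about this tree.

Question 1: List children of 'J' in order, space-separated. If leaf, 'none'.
Answer: D E

Derivation:
Node J's children (from adjacency): D, E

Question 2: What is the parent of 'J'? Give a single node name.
Scan adjacency: J appears as child of F

Answer: F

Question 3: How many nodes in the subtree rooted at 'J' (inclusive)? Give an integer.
Subtree rooted at J contains: D, E, J
Count = 3

Answer: 3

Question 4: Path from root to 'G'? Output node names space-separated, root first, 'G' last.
Walk down from root: F -> G

Answer: F G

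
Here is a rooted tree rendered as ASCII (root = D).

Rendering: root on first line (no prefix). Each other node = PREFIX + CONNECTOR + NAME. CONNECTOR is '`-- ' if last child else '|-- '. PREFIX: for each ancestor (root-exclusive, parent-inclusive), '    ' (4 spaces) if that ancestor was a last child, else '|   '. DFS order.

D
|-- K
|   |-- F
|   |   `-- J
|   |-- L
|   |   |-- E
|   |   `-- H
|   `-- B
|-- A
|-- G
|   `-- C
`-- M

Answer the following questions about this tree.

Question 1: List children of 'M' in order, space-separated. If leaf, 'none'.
Node M's children (from adjacency): (leaf)

Answer: none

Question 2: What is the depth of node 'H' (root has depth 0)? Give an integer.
Path from root to H: D -> K -> L -> H
Depth = number of edges = 3

Answer: 3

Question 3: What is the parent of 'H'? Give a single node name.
Answer: L

Derivation:
Scan adjacency: H appears as child of L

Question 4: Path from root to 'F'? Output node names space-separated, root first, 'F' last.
Walk down from root: D -> K -> F

Answer: D K F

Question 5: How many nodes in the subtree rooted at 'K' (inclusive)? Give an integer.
Subtree rooted at K contains: B, E, F, H, J, K, L
Count = 7

Answer: 7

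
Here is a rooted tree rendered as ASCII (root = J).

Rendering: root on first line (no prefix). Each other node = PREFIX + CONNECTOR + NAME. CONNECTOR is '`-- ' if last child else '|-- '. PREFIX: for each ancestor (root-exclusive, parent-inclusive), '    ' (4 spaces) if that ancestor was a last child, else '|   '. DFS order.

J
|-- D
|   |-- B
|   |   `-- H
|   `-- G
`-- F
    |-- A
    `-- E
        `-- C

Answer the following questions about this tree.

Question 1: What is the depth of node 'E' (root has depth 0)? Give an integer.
Answer: 2

Derivation:
Path from root to E: J -> F -> E
Depth = number of edges = 2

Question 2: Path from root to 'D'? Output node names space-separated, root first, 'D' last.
Answer: J D

Derivation:
Walk down from root: J -> D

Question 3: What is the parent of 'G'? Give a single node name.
Answer: D

Derivation:
Scan adjacency: G appears as child of D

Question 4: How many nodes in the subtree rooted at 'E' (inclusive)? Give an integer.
Subtree rooted at E contains: C, E
Count = 2

Answer: 2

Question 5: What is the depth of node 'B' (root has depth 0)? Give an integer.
Answer: 2

Derivation:
Path from root to B: J -> D -> B
Depth = number of edges = 2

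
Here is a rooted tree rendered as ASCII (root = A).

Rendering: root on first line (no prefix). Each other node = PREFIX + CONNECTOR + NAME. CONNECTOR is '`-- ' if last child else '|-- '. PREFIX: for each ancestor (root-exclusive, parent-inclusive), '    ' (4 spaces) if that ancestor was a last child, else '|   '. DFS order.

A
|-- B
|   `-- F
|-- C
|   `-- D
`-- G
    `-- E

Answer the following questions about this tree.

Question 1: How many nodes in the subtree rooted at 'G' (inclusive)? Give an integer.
Subtree rooted at G contains: E, G
Count = 2

Answer: 2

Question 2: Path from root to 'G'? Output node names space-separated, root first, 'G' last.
Answer: A G

Derivation:
Walk down from root: A -> G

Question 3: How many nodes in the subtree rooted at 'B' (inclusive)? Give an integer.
Answer: 2

Derivation:
Subtree rooted at B contains: B, F
Count = 2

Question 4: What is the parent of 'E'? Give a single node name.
Answer: G

Derivation:
Scan adjacency: E appears as child of G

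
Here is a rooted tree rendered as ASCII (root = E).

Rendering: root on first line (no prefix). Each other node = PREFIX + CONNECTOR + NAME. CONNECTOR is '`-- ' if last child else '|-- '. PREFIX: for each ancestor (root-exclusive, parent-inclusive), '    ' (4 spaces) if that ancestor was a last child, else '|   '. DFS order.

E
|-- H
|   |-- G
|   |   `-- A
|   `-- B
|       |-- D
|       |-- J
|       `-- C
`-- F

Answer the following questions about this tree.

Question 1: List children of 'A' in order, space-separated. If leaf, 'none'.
Node A's children (from adjacency): (leaf)

Answer: none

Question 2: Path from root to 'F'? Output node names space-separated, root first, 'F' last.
Answer: E F

Derivation:
Walk down from root: E -> F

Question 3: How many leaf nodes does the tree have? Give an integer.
Leaves (nodes with no children): A, C, D, F, J

Answer: 5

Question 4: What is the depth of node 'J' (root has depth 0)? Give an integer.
Answer: 3

Derivation:
Path from root to J: E -> H -> B -> J
Depth = number of edges = 3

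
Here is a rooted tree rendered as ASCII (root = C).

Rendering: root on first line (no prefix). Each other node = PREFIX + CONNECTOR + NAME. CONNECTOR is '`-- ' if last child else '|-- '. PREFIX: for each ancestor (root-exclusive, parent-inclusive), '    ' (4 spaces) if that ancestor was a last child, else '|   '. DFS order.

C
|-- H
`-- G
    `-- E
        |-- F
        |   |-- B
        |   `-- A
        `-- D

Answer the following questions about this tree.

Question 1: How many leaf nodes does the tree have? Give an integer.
Answer: 4

Derivation:
Leaves (nodes with no children): A, B, D, H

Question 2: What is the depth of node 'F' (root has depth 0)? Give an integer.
Answer: 3

Derivation:
Path from root to F: C -> G -> E -> F
Depth = number of edges = 3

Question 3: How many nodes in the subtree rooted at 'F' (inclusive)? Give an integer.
Answer: 3

Derivation:
Subtree rooted at F contains: A, B, F
Count = 3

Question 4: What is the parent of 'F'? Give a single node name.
Scan adjacency: F appears as child of E

Answer: E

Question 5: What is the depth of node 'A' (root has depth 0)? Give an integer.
Answer: 4

Derivation:
Path from root to A: C -> G -> E -> F -> A
Depth = number of edges = 4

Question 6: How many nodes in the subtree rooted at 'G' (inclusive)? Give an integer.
Subtree rooted at G contains: A, B, D, E, F, G
Count = 6

Answer: 6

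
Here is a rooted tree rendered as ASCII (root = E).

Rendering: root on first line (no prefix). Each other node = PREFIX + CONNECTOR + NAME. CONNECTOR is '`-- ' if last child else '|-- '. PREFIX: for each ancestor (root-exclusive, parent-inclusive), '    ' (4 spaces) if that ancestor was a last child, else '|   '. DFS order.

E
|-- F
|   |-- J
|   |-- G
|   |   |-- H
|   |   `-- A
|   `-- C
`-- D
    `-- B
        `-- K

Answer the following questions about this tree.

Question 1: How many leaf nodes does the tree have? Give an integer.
Answer: 5

Derivation:
Leaves (nodes with no children): A, C, H, J, K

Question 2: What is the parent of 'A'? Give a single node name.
Answer: G

Derivation:
Scan adjacency: A appears as child of G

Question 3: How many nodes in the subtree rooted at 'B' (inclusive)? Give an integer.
Subtree rooted at B contains: B, K
Count = 2

Answer: 2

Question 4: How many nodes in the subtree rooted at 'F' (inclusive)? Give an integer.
Answer: 6

Derivation:
Subtree rooted at F contains: A, C, F, G, H, J
Count = 6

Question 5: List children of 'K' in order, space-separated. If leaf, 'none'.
Node K's children (from adjacency): (leaf)

Answer: none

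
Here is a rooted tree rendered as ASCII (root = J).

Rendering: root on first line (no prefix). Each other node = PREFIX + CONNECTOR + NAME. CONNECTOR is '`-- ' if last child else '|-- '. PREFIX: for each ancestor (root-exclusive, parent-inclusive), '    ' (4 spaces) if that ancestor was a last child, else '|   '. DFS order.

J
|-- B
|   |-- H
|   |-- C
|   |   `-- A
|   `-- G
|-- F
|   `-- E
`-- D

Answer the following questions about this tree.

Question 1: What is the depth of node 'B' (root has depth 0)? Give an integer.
Answer: 1

Derivation:
Path from root to B: J -> B
Depth = number of edges = 1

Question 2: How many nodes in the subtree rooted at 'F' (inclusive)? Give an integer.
Subtree rooted at F contains: E, F
Count = 2

Answer: 2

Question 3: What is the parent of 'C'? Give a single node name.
Scan adjacency: C appears as child of B

Answer: B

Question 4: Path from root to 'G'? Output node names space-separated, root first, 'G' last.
Walk down from root: J -> B -> G

Answer: J B G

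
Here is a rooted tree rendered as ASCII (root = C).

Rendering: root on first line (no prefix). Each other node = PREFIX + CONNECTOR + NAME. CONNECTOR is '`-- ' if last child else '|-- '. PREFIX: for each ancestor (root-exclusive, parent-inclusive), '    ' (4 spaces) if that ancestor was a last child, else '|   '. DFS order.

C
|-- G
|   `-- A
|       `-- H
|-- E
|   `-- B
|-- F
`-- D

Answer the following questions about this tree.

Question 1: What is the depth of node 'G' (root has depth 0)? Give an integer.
Answer: 1

Derivation:
Path from root to G: C -> G
Depth = number of edges = 1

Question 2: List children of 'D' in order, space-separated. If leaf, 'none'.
Node D's children (from adjacency): (leaf)

Answer: none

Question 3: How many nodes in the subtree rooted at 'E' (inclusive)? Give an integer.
Subtree rooted at E contains: B, E
Count = 2

Answer: 2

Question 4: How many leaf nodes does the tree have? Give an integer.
Answer: 4

Derivation:
Leaves (nodes with no children): B, D, F, H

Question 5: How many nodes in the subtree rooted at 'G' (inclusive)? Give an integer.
Subtree rooted at G contains: A, G, H
Count = 3

Answer: 3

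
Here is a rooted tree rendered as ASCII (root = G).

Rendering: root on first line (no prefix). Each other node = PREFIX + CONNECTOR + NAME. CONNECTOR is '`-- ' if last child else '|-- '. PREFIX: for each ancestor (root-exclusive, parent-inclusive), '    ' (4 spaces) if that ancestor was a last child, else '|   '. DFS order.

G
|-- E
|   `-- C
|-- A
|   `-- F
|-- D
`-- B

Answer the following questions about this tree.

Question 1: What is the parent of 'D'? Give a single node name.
Scan adjacency: D appears as child of G

Answer: G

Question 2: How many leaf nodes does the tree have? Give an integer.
Answer: 4

Derivation:
Leaves (nodes with no children): B, C, D, F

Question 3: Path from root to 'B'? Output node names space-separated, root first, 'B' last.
Walk down from root: G -> B

Answer: G B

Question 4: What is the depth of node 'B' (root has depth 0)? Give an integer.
Path from root to B: G -> B
Depth = number of edges = 1

Answer: 1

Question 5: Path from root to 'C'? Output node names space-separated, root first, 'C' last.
Answer: G E C

Derivation:
Walk down from root: G -> E -> C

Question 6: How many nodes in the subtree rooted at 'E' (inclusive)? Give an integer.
Answer: 2

Derivation:
Subtree rooted at E contains: C, E
Count = 2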